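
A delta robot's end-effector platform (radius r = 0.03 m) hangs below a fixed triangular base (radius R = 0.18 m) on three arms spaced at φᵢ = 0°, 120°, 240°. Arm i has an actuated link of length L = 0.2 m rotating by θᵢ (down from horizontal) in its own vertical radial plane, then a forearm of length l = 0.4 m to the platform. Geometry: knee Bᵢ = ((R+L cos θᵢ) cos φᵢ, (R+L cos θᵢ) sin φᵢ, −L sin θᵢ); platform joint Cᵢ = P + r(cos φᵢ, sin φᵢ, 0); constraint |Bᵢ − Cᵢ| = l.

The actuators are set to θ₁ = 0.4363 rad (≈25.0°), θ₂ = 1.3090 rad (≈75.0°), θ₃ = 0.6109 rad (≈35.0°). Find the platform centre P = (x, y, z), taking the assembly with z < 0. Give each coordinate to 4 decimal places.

arm 1 at φ=0.0°: e+L cos θ1 = 0.3313;  S1 = (0.3313, 0.0000, -0.0845)
S2 = (0.2018·cos120.0°, 0.2018·sin120.0°, -0.1932) = (-0.1009, 0.1747, -0.1932)
arm 3 at φ=240.0°: e+L cos θ3 = 0.3138;  S3 = (-0.1569, -0.2718, -0.1147)
subtract pairs → two planes through P
linear system: -0.8643x+0.3495y = -0.0389−-0.2173z; -0.9764x+-0.5436y = -0.0052−-0.0604z
det = 0.8110;  x = 0.0283+-0.1717z,  y = -0.0412+0.1973z
sphere 1 gives Az²+Bz+C=0 with A=1.0684, B=0.2568, C=-0.0594;  B²−4AC=0.3197;  roots -0.3848, 0.1444;  negative root z = -0.3848
x = 0.0944, y = -0.1171

(0.0944, -0.1171, -0.3848)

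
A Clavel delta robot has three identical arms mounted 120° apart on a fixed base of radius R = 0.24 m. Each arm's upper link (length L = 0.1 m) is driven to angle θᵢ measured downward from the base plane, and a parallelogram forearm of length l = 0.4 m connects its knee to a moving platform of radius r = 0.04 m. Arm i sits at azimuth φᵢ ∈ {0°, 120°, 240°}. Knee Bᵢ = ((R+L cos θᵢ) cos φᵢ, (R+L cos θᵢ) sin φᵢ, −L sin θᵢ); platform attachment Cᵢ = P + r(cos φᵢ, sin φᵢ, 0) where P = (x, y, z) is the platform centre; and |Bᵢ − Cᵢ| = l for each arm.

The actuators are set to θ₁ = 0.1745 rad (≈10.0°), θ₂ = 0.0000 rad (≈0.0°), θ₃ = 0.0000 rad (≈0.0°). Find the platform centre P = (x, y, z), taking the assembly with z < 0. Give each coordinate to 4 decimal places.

(-0.0112, 0.0000, -0.2706)

φ1=0.0°: virtual centre (0.2985, 0.0000, -0.0174), radius l
φ2=120.0°: virtual centre (-0.1500, 0.2598, 0.0000), radius l
φ3=240.0°: virtual centre (-0.1500, -0.2598, 0.0000), radius l
|O₂|²−|O₁|² = 0.0006;  |O₃|²−|O₁|² = 0.0006
linear system: -0.8970x+0.5196y = 0.0006−0.0347z; -0.8970x+-0.5196y = 0.0006−0.0347z
Cramer: x(z) = -0.0007+0.0387z;  y(z) = 0.0000-0.0000z
into |P−O₁|² = l²: 1.0015z² + 0.0116z + -0.0702 = 0;  Δ = 0.2814;  z = -0.2706 or 0.2591 → z<0 root = -0.2706
x = -0.0112, y = 0.0000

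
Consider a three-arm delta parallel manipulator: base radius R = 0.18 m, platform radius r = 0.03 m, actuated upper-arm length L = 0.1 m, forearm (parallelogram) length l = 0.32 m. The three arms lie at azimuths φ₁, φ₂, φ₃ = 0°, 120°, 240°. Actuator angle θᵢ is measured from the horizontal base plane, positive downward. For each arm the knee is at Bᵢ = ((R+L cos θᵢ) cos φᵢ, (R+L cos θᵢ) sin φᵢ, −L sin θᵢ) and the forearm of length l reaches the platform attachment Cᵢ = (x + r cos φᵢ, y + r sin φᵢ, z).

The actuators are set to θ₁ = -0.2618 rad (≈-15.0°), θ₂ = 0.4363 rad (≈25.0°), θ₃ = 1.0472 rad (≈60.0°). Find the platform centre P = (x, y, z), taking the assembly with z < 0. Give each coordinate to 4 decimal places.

S1 = (0.2466·cos0.0°, 0.2466·sin0.0°, 0.0259) = (0.2466, 0.0000, 0.0259)
φ2=120.0°: virtual centre (-0.1203, 0.2084, -0.0423), radius l
S3 = (0.2000·cos240.0°, 0.2000·sin240.0°, -0.0866) = (-0.1000, -0.1732, -0.0866)
subtract pairs → two planes through P
[-0.7338 0.4168 -0.1363]·P = -0.0018;  [-0.6932 -0.3464 -0.2250]·P = -0.0140
det = 0.5431;  x = 0.0119+-0.2596z,  y = 0.0166+-0.1300z
into |P−S₁|² = l²: 1.0843z² + 0.0658z + -0.0464 = 0;  Δ = 0.2054;  z = -0.2393 or 0.1787 → z<0 root = -0.2393
x = 0.0740, y = 0.0477

(0.0740, 0.0477, -0.2393)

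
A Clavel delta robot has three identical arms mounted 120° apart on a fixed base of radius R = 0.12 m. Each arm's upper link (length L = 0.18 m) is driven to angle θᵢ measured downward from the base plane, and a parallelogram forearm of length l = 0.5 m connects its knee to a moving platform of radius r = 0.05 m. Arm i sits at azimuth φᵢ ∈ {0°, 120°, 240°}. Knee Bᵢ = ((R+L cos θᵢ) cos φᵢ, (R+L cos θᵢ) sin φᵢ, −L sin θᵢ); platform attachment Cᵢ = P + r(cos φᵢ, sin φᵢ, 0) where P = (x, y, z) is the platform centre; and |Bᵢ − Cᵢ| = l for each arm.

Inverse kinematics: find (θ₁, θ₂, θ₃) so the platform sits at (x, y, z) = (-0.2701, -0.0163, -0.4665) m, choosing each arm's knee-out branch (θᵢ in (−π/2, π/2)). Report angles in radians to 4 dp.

θ₁ = 1.2218, θ₂ = 0.2620, θ₃ = 0.1747

arm 1 (φ=0.0°): x'=-0.2701, y'=-0.0163
  e−x'=0.3401;  (l²−L²−(e−x')²−y'²−z²)/2L = -0.3221
  √(A²+B²)=0.5773;  θ1 = -0.9408+2.1627 ≈ 1.2218
φ2=120.0° → target in arm frame (0.1209, 0.2421)
  e−x'=-0.0509;  (l²−L²−(e−x')²−y'²−z²)/2L = -0.1700
  √(A²+B²)=0.4693;  θ2 = -1.6795+1.9416 ≈ 0.2620
φ3=240.0° → target in arm frame (0.1492, -0.2258)
  A cos θ + B sin θ = C:  -0.0792·cos θ + -0.4665·sin θ = -0.1591
  √(A²+B²)=0.4732;  θ3 = -1.7389+1.9136 ≈ 0.1747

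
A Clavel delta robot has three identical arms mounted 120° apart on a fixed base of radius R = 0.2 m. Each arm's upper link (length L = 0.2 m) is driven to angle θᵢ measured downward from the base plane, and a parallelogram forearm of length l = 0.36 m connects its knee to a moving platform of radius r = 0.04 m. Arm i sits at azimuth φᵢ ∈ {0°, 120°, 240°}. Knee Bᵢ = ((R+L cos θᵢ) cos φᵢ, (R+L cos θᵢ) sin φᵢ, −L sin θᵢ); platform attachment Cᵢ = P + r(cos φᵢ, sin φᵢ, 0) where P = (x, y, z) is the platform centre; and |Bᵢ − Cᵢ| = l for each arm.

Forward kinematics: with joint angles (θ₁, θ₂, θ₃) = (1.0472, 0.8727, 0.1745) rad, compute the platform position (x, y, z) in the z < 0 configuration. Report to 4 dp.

(-0.0726, -0.0762, -0.2879)

φ1=0.0°: virtual centre (0.2600, 0.0000, -0.1732), radius l
arm 2 at φ=120.0°: e+L cos θ2 = 0.2886;  S2 = (-0.1443, 0.2499, -0.1532)
S3 = (0.3570·cos240.0°, 0.3570·sin240.0°, -0.0347) = (-0.1785, -0.3091, -0.0347)
|S₂|²−|S₁|² = 0.0091;  |S₃|²−|S₁|² = 0.0310
linear system: -0.8086x+0.4998y = 0.0091−0.0400z; -0.8770x+-0.6183y = 0.0310−0.2770z
det = 0.9382;  x = -0.0226+0.1739z,  y = -0.0182+0.2013z
quadratic in z: (1.0708)z²+(0.2408)z+(-0.0194)=0, √Δ=0.3758 → z ∈ {-0.2879, 0.0630}; z = -0.2879 (taking z<0)
x = -0.0726, y = -0.0762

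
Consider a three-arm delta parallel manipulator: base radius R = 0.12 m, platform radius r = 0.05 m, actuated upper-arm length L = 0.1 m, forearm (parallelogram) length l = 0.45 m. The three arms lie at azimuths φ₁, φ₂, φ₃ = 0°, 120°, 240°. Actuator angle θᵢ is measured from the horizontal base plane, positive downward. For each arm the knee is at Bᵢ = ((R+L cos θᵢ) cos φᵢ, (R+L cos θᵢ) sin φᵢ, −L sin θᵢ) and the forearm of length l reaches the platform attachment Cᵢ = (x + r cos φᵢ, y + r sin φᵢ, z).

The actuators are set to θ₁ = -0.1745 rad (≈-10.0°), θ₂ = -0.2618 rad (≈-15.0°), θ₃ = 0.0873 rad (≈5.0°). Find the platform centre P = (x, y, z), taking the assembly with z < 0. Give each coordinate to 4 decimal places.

S1 = (0.1685·cos0.0°, 0.1685·sin0.0°, 0.0174) = (0.1685, 0.0000, 0.0174)
S2 = (0.1666·cos120.0°, 0.1666·sin120.0°, 0.0259) = (-0.0833, 0.1443, 0.0259)
φ3=240.0°: virtual centre (-0.0848, -0.1469, -0.0087), radius l
eliminate P² terms by subtracting sphere 1 from 2 and 3
linear system: -0.5036x+0.2885y = -0.0003−0.0170z; -0.5066x+-0.2938y = 0.0002−-0.0522z
Cramer: x(z) = 0.0001-0.0342z;  y(z) = -0.0007-0.1187z
quadratic in z: (1.0152)z²+(-0.0230)z+(-0.1738)=0, √Δ=0.8406 → z ∈ {-0.4026, 0.4253}; z = -0.4026 (taking z<0)
x = 0.0139, y = 0.0470

(0.0139, 0.0470, -0.4026)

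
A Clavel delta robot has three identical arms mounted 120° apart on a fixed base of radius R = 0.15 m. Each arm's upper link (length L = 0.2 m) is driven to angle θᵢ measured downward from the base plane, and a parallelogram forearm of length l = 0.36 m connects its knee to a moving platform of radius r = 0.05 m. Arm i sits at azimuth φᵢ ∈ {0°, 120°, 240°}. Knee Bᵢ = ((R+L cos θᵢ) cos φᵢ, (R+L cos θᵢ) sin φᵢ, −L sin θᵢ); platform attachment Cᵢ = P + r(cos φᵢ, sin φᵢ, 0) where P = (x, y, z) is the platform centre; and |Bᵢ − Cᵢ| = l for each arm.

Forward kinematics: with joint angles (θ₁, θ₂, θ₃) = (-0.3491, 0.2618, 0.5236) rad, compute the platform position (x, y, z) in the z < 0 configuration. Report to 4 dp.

(0.0760, 0.0274, -0.2213)

O1 = (0.2879·cos0.0°, 0.2879·sin0.0°, 0.0684) = (0.2879, 0.0000, 0.0684)
O2 = (0.2932·cos120.0°, 0.2932·sin120.0°, -0.0518) = (-0.1466, 0.2539, -0.0518)
O3 = (0.2732·cos240.0°, 0.2732·sin240.0°, -0.1000) = (-0.1366, -0.2366, -0.1000)
subtract pairs → two planes through P
plane₁₂: -0.8691x+0.5078y+-0.2403z = 0.0010
Cramer: x(z) = 0.0012-0.3380z;  y(z) = 0.0041-0.1052z
into |P−O₁|² = l²: 1.1253z² + 0.0562z + -0.0427 = 0;  Δ = 0.1953;  z = -0.2213 or 0.1714 → z<0 root = -0.2213
x = 0.0760, y = 0.0274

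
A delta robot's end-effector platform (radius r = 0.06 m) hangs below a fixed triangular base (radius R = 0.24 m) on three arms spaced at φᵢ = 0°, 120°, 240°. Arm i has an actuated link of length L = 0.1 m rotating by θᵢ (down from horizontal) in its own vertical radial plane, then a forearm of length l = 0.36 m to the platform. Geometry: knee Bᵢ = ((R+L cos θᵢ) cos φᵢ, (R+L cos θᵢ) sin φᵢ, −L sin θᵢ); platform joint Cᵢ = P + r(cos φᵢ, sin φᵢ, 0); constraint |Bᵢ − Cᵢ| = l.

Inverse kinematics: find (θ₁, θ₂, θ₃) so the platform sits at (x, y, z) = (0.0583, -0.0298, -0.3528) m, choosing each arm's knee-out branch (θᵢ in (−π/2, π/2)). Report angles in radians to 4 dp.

θ₁ = 0.6113, θ₂ = 1.3965, θ₃ = 1.0470

arm 1 (φ=0.0°): x'=0.0583, y'=-0.0298
  A cos θ + B sin θ = C:  0.1217·cos θ + -0.3528·sin θ = -0.1028
  θ1 = atan2(B,A) + arccos(C/0.3732) = 0.6113
arm 2 (φ=120.0°): x'=-0.0550, y'=-0.0356
  A=0.2350, B=-0.3528, C=(l²−L²−A²−y'²−z²)/(2L)=-0.3067
  √(A²+B²)=0.4239;  θ2 = -0.9833+2.3797 ≈ 1.3965
rotate P by −φ3: (-0.0033, 0.0654, -0.3528)
  e−x'=0.1833;  (l²−L²−(e−x')²−y'²−z²)/2L = -0.2138
  γ=atan2(-0.3528,0.1833)=-1.0915;  ψ=arccos(-0.5377)=2.1385;  θ3=γ+ψ≈1.0470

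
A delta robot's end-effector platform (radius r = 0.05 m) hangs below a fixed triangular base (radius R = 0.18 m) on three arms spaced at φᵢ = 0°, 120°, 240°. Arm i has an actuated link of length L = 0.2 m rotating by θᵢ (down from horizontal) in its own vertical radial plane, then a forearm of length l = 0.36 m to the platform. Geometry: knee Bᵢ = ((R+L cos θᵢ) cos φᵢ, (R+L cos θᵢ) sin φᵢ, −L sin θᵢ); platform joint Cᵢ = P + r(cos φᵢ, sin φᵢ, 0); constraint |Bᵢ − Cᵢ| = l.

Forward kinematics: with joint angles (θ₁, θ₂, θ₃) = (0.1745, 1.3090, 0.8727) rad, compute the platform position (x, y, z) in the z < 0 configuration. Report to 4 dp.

arm 1 at φ=0.0°: e+L cos θ1 = 0.3270;  O1 = (0.3270, 0.0000, -0.0347)
arm 2 at φ=120.0°: e+L cos θ2 = 0.1818;  O2 = (-0.0909, 0.1574, -0.1932)
φ3=240.0°: virtual centre (-0.1293, -0.2239, -0.1532), radius l
|O₂|²−|O₁|² = -0.0378;  |O₃|²−|O₁|² = -0.0178
plane₁₂: -0.8357x+0.3148y+-0.3169z = -0.0378
Cramer: x(z) = 0.0340-0.3273z;  y(z) = -0.0296+0.1378z
sphere 1 gives Az²+Bz+C=0 with A=1.1261, B=0.2531, C=-0.0417;  B²−4AC=0.2519;  roots -0.3352, 0.1105;  negative root z = -0.3352
x = 0.1437, y = -0.0758

(0.1437, -0.0758, -0.3352)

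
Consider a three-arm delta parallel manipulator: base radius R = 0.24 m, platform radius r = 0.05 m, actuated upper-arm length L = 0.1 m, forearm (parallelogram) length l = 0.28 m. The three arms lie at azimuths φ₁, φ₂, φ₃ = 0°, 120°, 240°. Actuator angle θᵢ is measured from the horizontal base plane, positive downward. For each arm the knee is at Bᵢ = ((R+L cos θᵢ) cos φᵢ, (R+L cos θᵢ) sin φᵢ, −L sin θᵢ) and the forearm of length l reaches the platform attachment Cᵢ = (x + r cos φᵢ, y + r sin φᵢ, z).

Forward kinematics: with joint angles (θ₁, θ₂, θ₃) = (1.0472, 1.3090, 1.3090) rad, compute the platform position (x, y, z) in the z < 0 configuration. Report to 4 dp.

arm 1 at φ=0.0°: e+L cos θ1 = 0.2400;  centre 1 = (0.2400, 0.0000, -0.0866)
φ2=120.0°: virtual centre (-0.1079, 0.1870, -0.0966), radius l
φ3=240.0°: virtual centre (-0.1079, -0.1870, -0.0966), radius l
subtract pairs → two planes through P
linear system: -0.6959x+0.3739y = -0.0092−-0.0200z; -0.6959x+-0.3739y = -0.0092−-0.0200z
det = 0.5204;  x = 0.0132+-0.0287z,  y = 0.0000+0.0000z
quadratic in z: (1.0008)z²+(0.1862)z+(-0.0194)=0, √Δ=0.3355 → z ∈ {-0.2606, 0.0746}; z = -0.2606 (taking z<0)
x = 0.0207, y = 0.0000

(0.0207, 0.0000, -0.2606)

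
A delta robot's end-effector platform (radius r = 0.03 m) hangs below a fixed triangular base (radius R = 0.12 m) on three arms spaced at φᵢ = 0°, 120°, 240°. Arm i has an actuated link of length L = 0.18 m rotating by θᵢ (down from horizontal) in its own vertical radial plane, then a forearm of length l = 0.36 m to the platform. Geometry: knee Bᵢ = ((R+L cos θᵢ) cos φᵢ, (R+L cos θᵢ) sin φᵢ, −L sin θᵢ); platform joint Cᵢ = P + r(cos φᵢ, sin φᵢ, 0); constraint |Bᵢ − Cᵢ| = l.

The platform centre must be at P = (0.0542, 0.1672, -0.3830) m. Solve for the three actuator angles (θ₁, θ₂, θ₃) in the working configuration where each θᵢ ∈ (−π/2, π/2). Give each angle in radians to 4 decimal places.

θ₁ = 0.6979, θ₂ = 0.4362, θ₃ = 1.3964

rotate P by −φ1: (0.0542, 0.1672, -0.3830)
  A=0.0358, B=-0.3830, C=(l²−L²−A²−y'²−z²)/(2L)=-0.2187
  √(A²+B²)=0.3847;  θ1 = -1.4776+2.1755 ≈ 0.6979
rotate P by −φ2: (0.1177, -0.1305, -0.3830)
  A=-0.0277, B=-0.3830, C=(l²−L²−A²−y'²−z²)/(2L)=-0.1869
  √(A²+B²)=0.3840;  θ2 = -1.6430+2.0792 ≈ 0.4362
arm 3 (φ=240.0°): x'=-0.1719, y'=-0.0367
  A=0.2619, B=-0.3830, C=(l²−L²−A²−y'²−z²)/(2L)=-0.3317
  θ3 = atan2(B,A) + arccos(C/0.4640) = 1.3964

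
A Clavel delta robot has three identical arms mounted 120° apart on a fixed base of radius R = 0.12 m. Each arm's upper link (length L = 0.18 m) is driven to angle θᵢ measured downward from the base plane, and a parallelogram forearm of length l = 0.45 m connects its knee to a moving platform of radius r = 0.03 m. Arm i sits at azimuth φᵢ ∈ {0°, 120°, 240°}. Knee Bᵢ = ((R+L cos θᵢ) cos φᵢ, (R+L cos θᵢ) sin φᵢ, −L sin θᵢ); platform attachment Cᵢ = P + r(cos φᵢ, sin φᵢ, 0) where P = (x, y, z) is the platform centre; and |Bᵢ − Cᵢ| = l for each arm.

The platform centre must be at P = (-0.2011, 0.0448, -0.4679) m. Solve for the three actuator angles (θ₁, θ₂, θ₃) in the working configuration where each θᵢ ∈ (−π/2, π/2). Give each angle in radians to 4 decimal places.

rotate P by −φ1: (-0.2011, 0.0448, -0.4679)
  e−x'=0.2911;  (l²−L²−(e−x')²−y'²−z²)/2L = -0.3766
  γ=atan2(-0.4679,0.2911)=-1.0143;  ψ=arccos(-0.6834)=2.3232;  θ1=γ+ψ≈1.3090
φ2=120.0° → target in arm frame (0.1393, 0.1518)
  e−x'=-0.0493;  (l²−L²−(e−x')²−y'²−z²)/2L = -0.2064
  √(A²+B²)=0.4705;  θ2 = -1.6759+2.0249 ≈ 0.3490
arm 3 (φ=240.0°): x'=0.0618, y'=-0.1966
  A=0.0282, B=-0.4679, C=(l²−L²−A²−y'²−z²)/(2L)=-0.2452
  √(A²+B²)=0.4688;  θ3 = -1.5105+2.1212 ≈ 0.6107

θ₁ = 1.3090, θ₂ = 0.3490, θ₃ = 0.6107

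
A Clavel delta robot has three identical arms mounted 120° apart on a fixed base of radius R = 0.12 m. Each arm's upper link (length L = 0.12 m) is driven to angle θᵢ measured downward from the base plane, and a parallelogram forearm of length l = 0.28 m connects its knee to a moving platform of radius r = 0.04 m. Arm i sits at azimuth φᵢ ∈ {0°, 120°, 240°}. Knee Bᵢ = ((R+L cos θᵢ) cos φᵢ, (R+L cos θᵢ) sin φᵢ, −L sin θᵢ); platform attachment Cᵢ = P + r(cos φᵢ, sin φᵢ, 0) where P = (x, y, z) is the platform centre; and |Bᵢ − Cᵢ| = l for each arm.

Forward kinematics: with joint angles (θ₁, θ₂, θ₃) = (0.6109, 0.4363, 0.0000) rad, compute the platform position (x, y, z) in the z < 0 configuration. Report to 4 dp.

(-0.0416, -0.0378, -0.2380)

φ1=0.0°: virtual centre (0.1783, 0.0000, -0.0688), radius l
φ2=120.0°: virtual centre (-0.0944, 0.1635, -0.0507), radius l
arm 3 at φ=240.0°: e+L cos θ3 = 0.2000;  S3 = (-0.1000, -0.1732, 0.0000)
eliminate P² terms by subtracting sphere 1 from 2 and 3
linear system: -0.5454x+0.3269y = 0.0017−0.0362z; -0.5566x+-0.3464y = 0.0035−0.1377z
Cramer: x(z) = -0.0046+0.1552z;  y(z) = -0.0026+0.1480z
quadratic in z: (1.0460)z²+(0.0801)z+(-0.0402)=0, √Δ=0.4178 → z ∈ {-0.2380, 0.1614}; z = -0.2380 (taking z<0)
x = -0.0416, y = -0.0378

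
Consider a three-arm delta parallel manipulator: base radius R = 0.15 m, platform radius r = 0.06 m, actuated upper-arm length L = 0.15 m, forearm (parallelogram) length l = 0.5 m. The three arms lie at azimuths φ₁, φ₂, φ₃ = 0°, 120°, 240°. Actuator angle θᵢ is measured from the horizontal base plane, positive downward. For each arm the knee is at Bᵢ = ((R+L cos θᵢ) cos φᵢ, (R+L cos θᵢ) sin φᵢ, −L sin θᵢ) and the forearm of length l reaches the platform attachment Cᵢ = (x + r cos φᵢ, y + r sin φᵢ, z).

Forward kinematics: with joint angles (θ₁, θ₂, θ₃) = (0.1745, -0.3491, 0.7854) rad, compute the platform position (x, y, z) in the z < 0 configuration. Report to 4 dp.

φ1=0.0°: virtual centre (0.2377, 0.0000, -0.0260), radius l
S2 = (0.2310·cos120.0°, 0.2310·sin120.0°, 0.0513) = (-0.1155, 0.2000, 0.0513)
arm 3 at φ=240.0°: ρ3 = 0.1961;  S3 = (-0.0980, -0.1698, -0.1061)
|S₂|²−|S₁|² = -0.0012;  |S₃|²−|S₁|² = -0.0075
plane₁₂: -0.7064x+0.4000y+0.1547z = -0.0012
det = 0.5085;  x = 0.0067+-0.0226z,  y = 0.0088+-0.4266z
into |P−S₁|² = l²: 1.1825z² + 0.0550z + -0.1959 = 0;  Δ = 0.9295;  z = -0.4309 or 0.3844 → z<0 root = -0.4309
x = 0.0164, y = 0.1926

(0.0164, 0.1926, -0.4309)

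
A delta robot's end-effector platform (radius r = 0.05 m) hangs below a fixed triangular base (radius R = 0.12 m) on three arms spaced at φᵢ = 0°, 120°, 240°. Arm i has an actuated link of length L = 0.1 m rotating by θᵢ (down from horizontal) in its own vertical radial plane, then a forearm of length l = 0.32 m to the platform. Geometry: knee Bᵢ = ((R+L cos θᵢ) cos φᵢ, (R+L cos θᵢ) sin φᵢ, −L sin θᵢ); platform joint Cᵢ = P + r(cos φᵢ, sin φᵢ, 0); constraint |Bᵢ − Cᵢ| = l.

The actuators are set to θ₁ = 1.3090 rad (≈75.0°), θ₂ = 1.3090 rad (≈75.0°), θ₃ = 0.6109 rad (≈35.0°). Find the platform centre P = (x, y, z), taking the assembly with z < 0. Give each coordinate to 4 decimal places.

(-0.0463, -0.0802, -0.3718)

φ1=0.0°: virtual centre (0.0959, 0.0000, -0.0966), radius l
arm 2 at φ=120.0°: e+L cos θ2 = 0.0959;  O2 = (-0.0479, 0.0830, -0.0966)
arm 3 at φ=240.0°: e+L cos θ3 = 0.1519;  O3 = (-0.0760, -0.1316, -0.0574)
subtract pairs → two planes through P
[-0.2876 0.1661 0.0000]·P = 0.0000;  [-0.3437 -0.2631 0.0785]·P = 0.0078
det = 0.1328;  x = -0.0098+0.0982z,  y = -0.0170+0.1700z
sphere 1 gives Az²+Bz+C=0 with A=1.0385, B=0.1667, C=-0.0816;  B²−4AC=0.3668;  roots -0.3718, 0.2113;  negative root z = -0.3718
x = -0.0463, y = -0.0802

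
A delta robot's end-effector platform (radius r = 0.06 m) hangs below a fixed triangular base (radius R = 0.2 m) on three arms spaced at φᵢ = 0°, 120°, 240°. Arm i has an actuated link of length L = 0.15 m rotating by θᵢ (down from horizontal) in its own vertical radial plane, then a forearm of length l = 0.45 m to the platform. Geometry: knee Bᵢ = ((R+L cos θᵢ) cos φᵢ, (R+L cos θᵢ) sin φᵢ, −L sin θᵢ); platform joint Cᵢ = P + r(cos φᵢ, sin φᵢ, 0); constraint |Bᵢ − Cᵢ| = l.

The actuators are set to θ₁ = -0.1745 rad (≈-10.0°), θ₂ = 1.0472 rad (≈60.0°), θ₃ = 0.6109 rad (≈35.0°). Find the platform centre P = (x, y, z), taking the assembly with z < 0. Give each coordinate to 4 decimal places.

(0.1510, -0.0670, -0.3974)

arm 1 at φ=0.0°: (R−r)+L cos θ1 = 0.2877;  S1 = (0.2877, 0.0000, 0.0260)
arm 2 at φ=120.0°: (R−r)+L cos θ2 = 0.2150;  S2 = (-0.1075, 0.1862, -0.1299)
S3 = (0.2629·cos240.0°, 0.2629·sin240.0°, -0.0860) = (-0.1314, -0.2277, -0.0860)
subtract pairs → two planes through P
plane₁₂: -0.7904x+0.3724y+-0.3119z = -0.0204
Cramer: x(z) = 0.0177-0.3355z;  y(z) = -0.0172+0.1254z
into |P−S₁|² = l²: 1.1283z² + 0.1248z + -0.1286 = 0;  Δ = 0.5959;  z = -0.3974 or 0.2868 → z<0 root = -0.3974
x = 0.1510, y = -0.0670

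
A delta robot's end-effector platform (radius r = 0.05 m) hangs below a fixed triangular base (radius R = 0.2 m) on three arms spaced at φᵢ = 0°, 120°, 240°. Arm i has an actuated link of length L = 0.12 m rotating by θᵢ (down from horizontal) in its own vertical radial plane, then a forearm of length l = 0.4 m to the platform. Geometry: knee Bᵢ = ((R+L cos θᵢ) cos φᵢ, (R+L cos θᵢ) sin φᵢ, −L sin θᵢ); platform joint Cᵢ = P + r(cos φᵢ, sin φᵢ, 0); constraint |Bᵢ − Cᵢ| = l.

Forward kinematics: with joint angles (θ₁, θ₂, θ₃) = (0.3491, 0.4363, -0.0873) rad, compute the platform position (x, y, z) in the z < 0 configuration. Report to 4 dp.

φ1=0.0°: virtual centre (0.2628, 0.0000, -0.0410), radius l
φ2=120.0°: virtual centre (-0.1294, 0.2241, -0.0507), radius l
φ3=240.0°: virtual centre (-0.1348, -0.2334, 0.0105), radius l
subtract pairs → two planes through P
[-0.7843 0.4482 -0.0193]·P = -0.0012;  [-0.7951 -0.4669 0.1030]·P = 0.0020
Cramer: x(z) = -0.0005+0.0514z;  y(z) = -0.0035+0.1331z
sphere 1 gives Az²+Bz+C=0 with A=1.0204, B=0.0541, C=-0.0890;  B²−4AC=0.3662;  roots -0.3230, 0.2700;  negative root z = -0.3230
x = -0.0171, y = -0.0465

(-0.0171, -0.0465, -0.3230)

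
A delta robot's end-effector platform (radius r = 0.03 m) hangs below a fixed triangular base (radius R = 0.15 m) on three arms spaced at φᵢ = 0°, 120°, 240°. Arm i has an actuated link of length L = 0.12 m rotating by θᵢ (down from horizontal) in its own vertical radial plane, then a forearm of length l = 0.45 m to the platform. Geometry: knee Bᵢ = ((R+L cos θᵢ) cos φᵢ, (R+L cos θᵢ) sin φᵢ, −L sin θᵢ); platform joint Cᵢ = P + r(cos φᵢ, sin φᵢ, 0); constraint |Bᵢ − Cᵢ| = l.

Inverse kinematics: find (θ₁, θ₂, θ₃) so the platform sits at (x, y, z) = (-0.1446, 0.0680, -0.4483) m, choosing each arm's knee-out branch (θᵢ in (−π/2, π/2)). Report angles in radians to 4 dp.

φ1=0.0° → target in arm frame (-0.1446, 0.0680)
  A=0.2646, B=-0.4483, C=(l²−L²−A²−y'²−z²)/(2L)=-0.3646
  √(A²+B²)=0.5206;  θ1 = -1.0376+2.3468 ≈ 1.3092
rotate P by −φ2: (0.1312, 0.0912, -0.4483)
  A=-0.0112, B=-0.4483, C=(l²−L²−A²−y'²−z²)/(2L)=-0.0888
  θ2 = atan2(B,A) + arccos(C/0.4484) = 0.1745
φ3=240.0° → target in arm frame (0.0134, -0.1592)
  e−x'=0.1066;  (l²−L²−(e−x')²−y'²−z²)/2L = -0.2066
  √(A²+B²)=0.4608;  θ3 = -1.3374+2.0358 ≈ 0.6984

θ₁ = 1.3092, θ₂ = 0.1745, θ₃ = 0.6984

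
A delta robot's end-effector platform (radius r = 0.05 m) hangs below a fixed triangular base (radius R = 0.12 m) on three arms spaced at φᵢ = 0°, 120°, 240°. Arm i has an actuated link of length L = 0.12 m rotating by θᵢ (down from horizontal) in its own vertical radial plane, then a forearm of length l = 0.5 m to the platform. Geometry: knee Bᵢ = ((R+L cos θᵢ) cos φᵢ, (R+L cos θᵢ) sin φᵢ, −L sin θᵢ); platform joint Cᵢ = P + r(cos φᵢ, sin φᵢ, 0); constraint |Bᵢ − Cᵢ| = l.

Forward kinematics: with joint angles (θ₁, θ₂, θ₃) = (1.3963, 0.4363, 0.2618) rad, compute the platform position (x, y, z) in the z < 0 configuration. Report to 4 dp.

(-0.2426, -0.0293, -0.4896)

φ1=0.0°: virtual centre (0.0908, 0.0000, -0.1182), radius l
O2 = (0.1788·cos120.0°, 0.1788·sin120.0°, -0.0507) = (-0.0894, 0.1548, -0.0507)
O3 = (0.1859·cos240.0°, 0.1859·sin240.0°, -0.0311) = (-0.0930, -0.1610, -0.0311)
eliminate P² terms by subtracting sphere 1 from 2 and 3
linear system: -0.3604x+0.3096y = 0.0123−0.1349z; -0.3676x+-0.3220y = 0.0133−0.1742z
Cramer: x(z) = -0.0352+0.4237z;  y(z) = -0.0012+0.0574z
quadratic in z: (1.1828)z²+(0.1294)z+(-0.2202)=0, √Δ=1.0288 → z ∈ {-0.4896, 0.3802}; z = -0.4896 (taking z<0)
x = -0.2426, y = -0.0293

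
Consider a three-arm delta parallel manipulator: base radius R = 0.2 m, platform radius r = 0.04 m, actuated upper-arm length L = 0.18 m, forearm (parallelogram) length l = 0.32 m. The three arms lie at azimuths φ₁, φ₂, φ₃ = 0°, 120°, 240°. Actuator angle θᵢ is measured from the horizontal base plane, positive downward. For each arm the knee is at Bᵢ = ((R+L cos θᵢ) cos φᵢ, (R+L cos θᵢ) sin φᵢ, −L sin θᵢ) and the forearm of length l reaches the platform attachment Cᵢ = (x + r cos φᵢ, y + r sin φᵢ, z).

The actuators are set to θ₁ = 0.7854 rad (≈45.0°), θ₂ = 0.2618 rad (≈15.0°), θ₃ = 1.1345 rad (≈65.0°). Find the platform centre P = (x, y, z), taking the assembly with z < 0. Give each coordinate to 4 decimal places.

(-0.0027, 0.0861, -0.2316)

φ1=0.0°: virtual centre (0.2873, 0.0000, -0.1273), radius l
φ2=120.0°: virtual centre (-0.1669, 0.2891, -0.0466), radius l
centre 3 = (0.2361·cos240.0°, 0.2361·sin240.0°, -0.1631) = (-0.1180, -0.2044, -0.1631)
eliminate P² terms by subtracting sphere 1 from 2 and 3
linear system: -0.9084x+0.5783y = 0.0149−0.1614z; -0.8106x+-0.4089y = -0.0164−-0.0717z
det = 0.8402;  x = 0.0040+0.0292z,  y = 0.0321+-0.2332z
into |P−centre ₁|² = l²: 1.0553z² + 0.2231z + -0.0049 = 0;  Δ = 0.0706;  z = -0.2316 or 0.0202 → z<0 root = -0.2316
x = -0.0027, y = 0.0861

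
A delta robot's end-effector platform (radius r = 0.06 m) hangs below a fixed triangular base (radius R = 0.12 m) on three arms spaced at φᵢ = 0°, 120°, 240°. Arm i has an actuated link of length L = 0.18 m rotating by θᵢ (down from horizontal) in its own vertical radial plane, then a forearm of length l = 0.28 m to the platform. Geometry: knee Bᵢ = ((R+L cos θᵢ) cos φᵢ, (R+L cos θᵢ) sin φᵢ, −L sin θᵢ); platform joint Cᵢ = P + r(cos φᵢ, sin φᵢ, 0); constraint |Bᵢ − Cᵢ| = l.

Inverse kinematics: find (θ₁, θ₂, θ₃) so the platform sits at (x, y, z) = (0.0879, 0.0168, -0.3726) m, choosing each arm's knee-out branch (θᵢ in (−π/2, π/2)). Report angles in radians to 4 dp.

θ₁ = 0.6979, θ₂ = 1.1345, θ₃ = 1.2218

rotate P by −φ1: (0.0879, 0.0168, -0.3726)
  A cos θ + B sin θ = C:  -0.0279·cos θ + -0.3726·sin θ = -0.2608
  √(A²+B²)=0.3736;  θ1 = -1.6455+2.3434 ≈ 0.6979
arm 2 (φ=120.0°): x'=-0.0294, y'=-0.0845
  A cos θ + B sin θ = C:  0.0894·cos θ + -0.3726·sin θ = -0.2999
  √(A²+B²)=0.3832;  θ2 = -1.3353+2.4698 ≈ 1.1345
φ3=240.0° → target in arm frame (-0.0585, 0.0677)
  A=0.1185, B=-0.3726, C=(l²−L²−A²−y'²−z²)/(2L)=-0.3096
  θ3 = atan2(B,A) + arccos(C/0.3910) = 1.2218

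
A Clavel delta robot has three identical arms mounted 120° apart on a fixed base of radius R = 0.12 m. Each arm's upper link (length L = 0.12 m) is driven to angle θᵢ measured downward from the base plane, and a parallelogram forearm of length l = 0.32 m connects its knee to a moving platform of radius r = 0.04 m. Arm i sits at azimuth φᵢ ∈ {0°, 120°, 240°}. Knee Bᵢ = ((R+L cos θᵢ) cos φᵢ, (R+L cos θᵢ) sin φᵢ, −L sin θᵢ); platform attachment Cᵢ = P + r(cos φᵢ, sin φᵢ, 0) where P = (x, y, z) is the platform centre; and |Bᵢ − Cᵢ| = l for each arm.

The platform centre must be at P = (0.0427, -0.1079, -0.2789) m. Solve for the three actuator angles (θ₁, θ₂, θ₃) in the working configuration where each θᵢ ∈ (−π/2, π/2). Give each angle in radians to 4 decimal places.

rotate P by −φ1: (0.0427, -0.1079, -0.2789)
  A=0.0373, B=-0.2789, C=(l²−L²−A²−y'²−z²)/(2L)=-0.0117
  γ=atan2(-0.2789,0.0373)=-1.4378;  ψ=arccos(-0.0417)=1.6126;  θ1=γ+ψ≈0.1747
rotate P by −φ2: (-0.1148, 0.0170, -0.2789)
  e−x'=0.1948;  (l²−L²−(e−x')²−y'²−z²)/2L = -0.1167
  θ2 = atan2(B,A) + arccos(C/0.3402) = 0.9600
φ3=240.0° → target in arm frame (0.0721, 0.0909)
  A=0.0079, B=-0.2789, C=(l²−L²−A²−y'²−z²)/(2L)=0.0079
  √(A²+B²)=0.2790;  θ3 = -1.5425+1.5427 ≈ 0.0002

θ₁ = 0.1747, θ₂ = 0.9600, θ₃ = 0.0002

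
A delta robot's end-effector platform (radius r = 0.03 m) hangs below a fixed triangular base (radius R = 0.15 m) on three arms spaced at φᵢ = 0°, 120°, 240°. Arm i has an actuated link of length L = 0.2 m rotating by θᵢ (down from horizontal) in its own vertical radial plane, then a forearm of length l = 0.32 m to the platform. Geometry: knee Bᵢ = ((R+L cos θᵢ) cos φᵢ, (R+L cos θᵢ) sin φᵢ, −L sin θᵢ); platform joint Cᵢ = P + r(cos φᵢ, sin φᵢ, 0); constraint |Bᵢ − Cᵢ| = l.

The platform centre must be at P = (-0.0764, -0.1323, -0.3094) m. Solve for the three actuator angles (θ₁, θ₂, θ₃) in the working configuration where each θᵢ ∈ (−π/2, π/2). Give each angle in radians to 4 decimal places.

θ₁ = 1.2215, θ₂ = 1.2215, θ₃ = 0.1745

rotate P by −φ1: (-0.0764, -0.1323, -0.3094)
  e−x'=0.1964;  (l²−L²−(e−x')²−y'²−z²)/2L = -0.2235
  γ=atan2(-0.3094,0.1964)=-1.0052;  ψ=arccos(-0.6099)=2.2267;  θ1=γ+ψ≈1.2215
arm 2 (φ=120.0°): x'=-0.0764, y'=0.1323
  A cos θ + B sin θ = C:  0.1964·cos θ + -0.3094·sin θ = -0.2235
  θ2 = atan2(B,A) + arccos(C/0.3665) = 1.2215
φ3=240.0° → target in arm frame (0.1528, 0.0000)
  A cos θ + B sin θ = C:  -0.0328·cos θ + -0.3094·sin θ = -0.0860
  √(A²+B²)=0.3111;  θ3 = -1.6763+1.8509 ≈ 0.1745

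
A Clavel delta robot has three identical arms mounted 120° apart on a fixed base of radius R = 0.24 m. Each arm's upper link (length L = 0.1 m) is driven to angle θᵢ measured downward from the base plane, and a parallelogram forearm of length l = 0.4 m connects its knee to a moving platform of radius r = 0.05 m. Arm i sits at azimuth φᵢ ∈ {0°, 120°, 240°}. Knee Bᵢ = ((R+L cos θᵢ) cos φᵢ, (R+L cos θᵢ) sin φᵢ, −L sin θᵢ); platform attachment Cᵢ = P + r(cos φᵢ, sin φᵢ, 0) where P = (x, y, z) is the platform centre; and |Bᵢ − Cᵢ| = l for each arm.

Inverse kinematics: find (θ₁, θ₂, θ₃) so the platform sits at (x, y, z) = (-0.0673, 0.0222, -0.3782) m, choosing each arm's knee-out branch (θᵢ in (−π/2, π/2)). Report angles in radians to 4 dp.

θ₁ = 1.3088, θ₂ = 0.5235, θ₃ = 0.7857

arm 1 (φ=0.0°): x'=-0.0673, y'=0.0222
  A cos θ + B sin θ = C:  0.2573·cos θ + -0.3782·sin θ = -0.2987
  γ=atan2(-0.3782,0.2573)=-0.9734;  ψ=arccos(-0.6529)=2.2822;  θ1=γ+ψ≈1.3088
rotate P by −φ2: (0.0529, 0.0472, -0.3782)
  A cos θ + B sin θ = C:  0.1371·cos θ + -0.3782·sin θ = -0.0703
  √(A²+B²)=0.4023;  θ2 = -1.2230+1.7465 ≈ 0.5235
rotate P by −φ3: (0.0144, -0.0694, -0.3782)
  A cos θ + B sin θ = C:  0.1756·cos θ + -0.3782·sin θ = -0.1434
  θ3 = atan2(B,A) + arccos(C/0.4170) = 0.7857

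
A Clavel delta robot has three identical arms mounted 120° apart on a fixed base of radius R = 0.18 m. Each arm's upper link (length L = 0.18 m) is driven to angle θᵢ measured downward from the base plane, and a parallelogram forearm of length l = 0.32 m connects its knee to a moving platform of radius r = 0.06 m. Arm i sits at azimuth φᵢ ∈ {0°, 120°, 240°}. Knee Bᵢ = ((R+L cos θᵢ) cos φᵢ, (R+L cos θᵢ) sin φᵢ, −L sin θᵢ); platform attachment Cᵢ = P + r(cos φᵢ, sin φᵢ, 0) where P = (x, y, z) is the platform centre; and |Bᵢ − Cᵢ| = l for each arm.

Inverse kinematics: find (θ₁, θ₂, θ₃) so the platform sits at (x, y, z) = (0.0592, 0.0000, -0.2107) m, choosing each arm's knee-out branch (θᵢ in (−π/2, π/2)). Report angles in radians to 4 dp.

θ₁ = -0.0003, θ₂ = 0.6110, θ₃ = 0.6110

arm 1 (φ=0.0°): x'=0.0592, y'=0.0000
  e−x'=0.0608;  (l²−L²−(e−x')²−y'²−z²)/2L = 0.0609
  γ=atan2(-0.2107,0.0608)=-1.2899;  ψ=arccos(0.2775)=1.2896;  θ1=γ+ψ≈-0.0003
rotate P by −φ2: (-0.0296, -0.0513, -0.2107)
  e−x'=0.1496;  (l²−L²−(e−x')²−y'²−z²)/2L = 0.0017
  γ=atan2(-0.2107,0.1496)=-0.9534;  ψ=arccos(0.0064)=1.5644;  θ2=γ+ψ≈0.6110
arm 3 (φ=240.0°): x'=-0.0296, y'=0.0513
  A=0.1496, B=-0.2107, C=(l²−L²−A²−y'²−z²)/(2L)=0.0017
  γ=atan2(-0.2107,0.1496)=-0.9534;  ψ=arccos(0.0064)=1.5644;  θ3=γ+ψ≈0.6110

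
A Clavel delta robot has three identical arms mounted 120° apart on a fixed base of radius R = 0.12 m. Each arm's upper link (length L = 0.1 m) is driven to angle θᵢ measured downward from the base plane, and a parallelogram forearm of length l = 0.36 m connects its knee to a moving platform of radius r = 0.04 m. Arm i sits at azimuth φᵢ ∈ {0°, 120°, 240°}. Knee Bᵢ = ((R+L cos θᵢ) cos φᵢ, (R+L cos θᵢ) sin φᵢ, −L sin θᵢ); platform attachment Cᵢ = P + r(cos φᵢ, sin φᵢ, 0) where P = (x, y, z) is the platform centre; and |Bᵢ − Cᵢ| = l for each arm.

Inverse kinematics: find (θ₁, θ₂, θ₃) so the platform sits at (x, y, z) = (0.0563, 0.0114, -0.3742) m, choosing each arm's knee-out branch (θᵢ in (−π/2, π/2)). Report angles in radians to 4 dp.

rotate P by −φ1: (0.0563, 0.0114, -0.3742)
  A cos θ + B sin θ = C:  0.0237·cos θ + -0.3742·sin θ = -0.1056
  √(A²+B²)=0.3749;  θ1 = -1.5075+1.8563 ≈ 0.3487
arm 2 (φ=120.0°): x'=-0.0183, y'=-0.0545
  A=0.0983, B=-0.3742, C=(l²−L²−A²−y'²−z²)/(2L)=-0.1652
  θ2 = atan2(B,A) + arccos(C/0.3869) = 0.6981
arm 3 (φ=240.0°): x'=-0.0380, y'=0.0431
  A cos θ + B sin θ = C:  0.1180·cos θ + -0.3742·sin θ = -0.1810
  θ3 = atan2(B,A) + arccos(C/0.3924) = 0.7851

θ₁ = 0.3487, θ₂ = 0.6981, θ₃ = 0.7851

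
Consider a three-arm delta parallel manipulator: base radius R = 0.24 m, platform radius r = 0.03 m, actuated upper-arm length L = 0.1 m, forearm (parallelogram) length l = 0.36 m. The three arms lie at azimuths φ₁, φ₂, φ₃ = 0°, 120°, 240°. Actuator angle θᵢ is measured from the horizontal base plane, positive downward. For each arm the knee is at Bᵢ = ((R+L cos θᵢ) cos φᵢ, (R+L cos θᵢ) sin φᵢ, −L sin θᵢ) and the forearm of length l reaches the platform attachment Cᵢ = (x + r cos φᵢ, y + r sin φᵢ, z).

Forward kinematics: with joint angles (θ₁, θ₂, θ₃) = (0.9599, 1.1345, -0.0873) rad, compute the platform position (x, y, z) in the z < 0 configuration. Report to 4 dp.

(-0.0294, -0.0782, -0.2702)

arm 1 at φ=0.0°: ρ1 = 0.2674;  S1 = (0.2674, 0.0000, -0.0819)
φ2=120.0°: virtual centre (-0.1261, 0.2185, -0.0906), radius l
arm 3 at φ=240.0°: ρ3 = 0.3096;  S3 = (-0.1548, -0.2681, 0.0087)
|S₂|²−|S₁|² = -0.0063;  |S₃|²−|S₁|² = 0.0177
plane₁₂: -0.7870x+0.4369y+-0.0174z = -0.0063
det = 0.7910;  x = -0.0055+0.0883z,  y = -0.0244+0.1990z
sphere 1 gives Az²+Bz+C=0 with A=1.0474, B=0.1059, C=-0.0478;  B²−4AC=0.2116;  roots -0.2702, 0.1691;  negative root z = -0.2702
x = -0.0294, y = -0.0782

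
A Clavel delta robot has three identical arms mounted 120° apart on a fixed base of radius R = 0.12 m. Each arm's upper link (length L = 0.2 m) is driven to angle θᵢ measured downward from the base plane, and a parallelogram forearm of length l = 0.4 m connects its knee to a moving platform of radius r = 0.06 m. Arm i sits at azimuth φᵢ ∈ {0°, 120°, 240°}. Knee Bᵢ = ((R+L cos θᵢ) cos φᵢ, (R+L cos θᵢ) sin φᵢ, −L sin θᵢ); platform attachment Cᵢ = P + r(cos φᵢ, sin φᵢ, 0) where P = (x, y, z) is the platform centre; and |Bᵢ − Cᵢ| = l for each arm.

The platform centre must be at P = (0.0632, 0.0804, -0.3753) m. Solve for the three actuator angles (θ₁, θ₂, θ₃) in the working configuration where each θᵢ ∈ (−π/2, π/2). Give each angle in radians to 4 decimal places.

θ₁ = 0.1745, θ₂ = 0.2617, θ₃ = 0.6979

rotate P by −φ1: (0.0632, 0.0804, -0.3753)
  A cos θ + B sin θ = C:  -0.0032·cos θ + -0.3753·sin θ = -0.0683
  √(A²+B²)=0.3753;  θ1 = -1.5793+1.7538 ≈ 0.1745
arm 2 (φ=120.0°): x'=0.0380, y'=-0.0949
  A cos θ + B sin θ = C:  0.0220·cos θ + -0.3753·sin θ = -0.0759
  γ=atan2(-0.3753,0.0220)=-1.5123;  ψ=arccos(-0.2018)=1.7740;  θ2=γ+ψ≈0.2617
rotate P by −φ3: (-0.1012, 0.0145, -0.3753)
  e−x'=0.1612;  (l²−L²−(e−x')²−y'²−z²)/2L = -0.1176
  √(A²+B²)=0.4085;  θ3 = -1.1650+1.8629 ≈ 0.6979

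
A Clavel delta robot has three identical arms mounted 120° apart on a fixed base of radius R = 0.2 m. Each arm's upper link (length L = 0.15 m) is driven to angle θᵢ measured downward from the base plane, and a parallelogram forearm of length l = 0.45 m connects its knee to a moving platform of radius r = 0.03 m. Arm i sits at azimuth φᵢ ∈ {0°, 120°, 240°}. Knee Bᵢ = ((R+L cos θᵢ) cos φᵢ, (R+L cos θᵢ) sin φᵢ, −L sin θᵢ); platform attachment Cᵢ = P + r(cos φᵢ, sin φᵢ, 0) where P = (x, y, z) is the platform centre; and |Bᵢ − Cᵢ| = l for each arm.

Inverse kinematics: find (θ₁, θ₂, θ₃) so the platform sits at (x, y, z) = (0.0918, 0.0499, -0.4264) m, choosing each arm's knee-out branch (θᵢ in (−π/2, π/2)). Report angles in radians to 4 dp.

rotate P by −φ1: (0.0918, 0.0499, -0.4264)
  e−x'=0.0782;  (l²−L²−(e−x')²−y'²−z²)/2L = -0.0347
  θ1 = atan2(B,A) + arccos(C/0.4335) = 0.2616
arm 2 (φ=120.0°): x'=-0.0027, y'=-0.1045
  A=0.1727, B=-0.4264, C=(l²−L²−A²−y'²−z²)/(2L)=-0.1418
  θ2 = atan2(B,A) + arccos(C/0.4600) = 0.6982
arm 3 (φ=240.0°): x'=-0.0891, y'=0.0546
  A cos θ + B sin θ = C:  0.2591·cos θ + -0.4264·sin θ = -0.2398
  γ=atan2(-0.4264,0.2591)=-1.0247;  ψ=arccos(-0.4806)=2.0721;  θ3=γ+ψ≈1.0473

θ₁ = 0.2616, θ₂ = 0.6982, θ₃ = 1.0473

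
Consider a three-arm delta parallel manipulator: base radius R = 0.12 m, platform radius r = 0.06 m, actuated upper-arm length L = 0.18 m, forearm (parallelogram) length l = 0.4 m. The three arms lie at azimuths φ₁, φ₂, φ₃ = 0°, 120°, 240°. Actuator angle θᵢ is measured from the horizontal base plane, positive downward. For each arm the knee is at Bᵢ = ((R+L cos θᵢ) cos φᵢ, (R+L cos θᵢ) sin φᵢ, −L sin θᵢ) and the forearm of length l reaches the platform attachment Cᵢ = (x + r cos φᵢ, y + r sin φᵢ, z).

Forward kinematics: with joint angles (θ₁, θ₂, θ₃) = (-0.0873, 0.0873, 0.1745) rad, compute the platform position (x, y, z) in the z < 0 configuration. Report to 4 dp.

(0.0361, 0.0128, -0.3286)

O1 = (0.2393·cos0.0°, 0.2393·sin0.0°, 0.0157) = (0.2393, 0.0000, 0.0157)
φ2=120.0°: virtual centre (-0.1197, 0.2073, -0.0157), radius l
arm 3 at φ=240.0°: e+L cos θ3 = 0.2373;  O3 = (-0.1186, -0.2055, -0.0313)
subtract pairs → two planes through P
plane₁₂: -0.7179x+0.4145y+-0.0628z = 0.0000
det = 0.5918;  x = 0.0002+-0.1094z,  y = 0.0003+-0.0380z
into |P−O₁|² = l²: 1.0134z² + 0.0209z + -0.1026 = 0;  Δ = 0.4162;  z = -0.3286 or 0.3080 → z<0 root = -0.3286
x = 0.0361, y = 0.0128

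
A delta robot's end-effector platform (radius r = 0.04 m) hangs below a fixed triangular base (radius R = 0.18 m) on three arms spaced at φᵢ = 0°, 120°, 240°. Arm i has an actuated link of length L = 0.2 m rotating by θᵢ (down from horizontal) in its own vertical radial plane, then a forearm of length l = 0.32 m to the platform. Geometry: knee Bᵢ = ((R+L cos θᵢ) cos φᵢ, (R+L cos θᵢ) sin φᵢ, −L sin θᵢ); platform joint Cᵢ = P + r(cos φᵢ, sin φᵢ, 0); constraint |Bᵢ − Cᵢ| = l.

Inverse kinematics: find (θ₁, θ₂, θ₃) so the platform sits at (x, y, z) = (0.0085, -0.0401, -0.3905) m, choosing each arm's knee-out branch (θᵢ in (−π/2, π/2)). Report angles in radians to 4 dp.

θ₁ = 1.0473, θ₂ = 1.2216, θ₃ = 0.9600

rotate P by −φ1: (0.0085, -0.0401, -0.3905)
  A cos θ + B sin θ = C:  0.1315·cos θ + -0.3905·sin θ = -0.2725
  √(A²+B²)=0.4120;  θ1 = -1.2460+2.2933 ≈ 1.0473
rotate P by −φ2: (-0.0390, 0.0127, -0.3905)
  e−x'=0.1790;  (l²−L²−(e−x')²−y'²−z²)/2L = -0.3057
  γ=atan2(-0.3905,0.1790)=-1.1410;  ψ=arccos(-0.7117)=2.3627;  θ2=γ+ψ≈1.2216
arm 3 (φ=240.0°): x'=0.0305, y'=0.0274
  e−x'=0.1095;  (l²−L²−(e−x')²−y'²−z²)/2L = -0.2571
  θ3 = atan2(B,A) + arccos(C/0.4056) = 0.9600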